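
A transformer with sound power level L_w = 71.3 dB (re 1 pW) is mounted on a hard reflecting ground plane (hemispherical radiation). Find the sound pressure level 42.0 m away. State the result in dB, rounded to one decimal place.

L_p = L_w − 10·log₁₀(2π·r²) with r = 42.0 m.
2π·r² = 1.108e+04 m², 10·log₁₀ of that is 40.447 dB.
L_p = 71.3 − 40.447 = 30.85 dB.

30.9 dB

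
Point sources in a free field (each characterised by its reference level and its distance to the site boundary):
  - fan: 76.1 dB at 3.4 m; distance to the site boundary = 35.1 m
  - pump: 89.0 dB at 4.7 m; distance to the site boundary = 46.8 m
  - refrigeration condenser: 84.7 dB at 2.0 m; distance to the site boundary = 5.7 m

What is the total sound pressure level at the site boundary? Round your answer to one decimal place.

76.5 dB

Propagate each source to the receiver with L = L_ref − 20·log₁₀(r/r_ref), then add intensities.
fan: 76.1 − 20·log₁₀(35.1/3.4) = 76.1 − 20.28 = 55.82 dB.
pump: 89.0 − 20·log₁₀(46.8/4.7) = 89.0 − 19.96 = 69.04 dB.
refrigeration condenser: 84.7 − 20·log₁₀(5.7/2.0) = 84.7 − 9.10 = 75.60 dB.
Σ 10^(L/10) = 4.473e+07 → L_total = 10·log₁₀(4.473e+07) = 76.51 dB.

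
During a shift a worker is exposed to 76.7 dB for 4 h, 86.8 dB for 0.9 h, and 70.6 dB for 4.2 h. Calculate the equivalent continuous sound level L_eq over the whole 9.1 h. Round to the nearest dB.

79 dB

The energy average is taken in the linear domain: L_eq = 10·log₁₀[(Σ tᵢ·10^(Lᵢ/10))/T], T = 9.1 h.
Σ tᵢ·10^(Lᵢ/10) = 4·10^(76.7/10) + 0.9·10^(86.8/10) + 4.2·10^(70.6/10) = 6.661e+08.
L_eq = 10·log₁₀(6.661e+08/9.1) = 78.64 dB.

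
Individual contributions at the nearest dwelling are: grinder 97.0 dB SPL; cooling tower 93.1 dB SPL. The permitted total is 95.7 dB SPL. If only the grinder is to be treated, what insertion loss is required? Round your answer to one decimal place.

The untreated sources together contribute 10^(93.1/10) = 2.042e+09, i.e. 93.10 dB SPL.
The limit corresponds to 10^(95.7/10) = 3.715e+09; subtracting the fixed part leaves 1.674e+09 for the grinder, i.e. 92.24 dB SPL.
So the grinder must be reduced from 97.0 to 92.24 dB SPL: IL = 4.76 dB.

4.8 dB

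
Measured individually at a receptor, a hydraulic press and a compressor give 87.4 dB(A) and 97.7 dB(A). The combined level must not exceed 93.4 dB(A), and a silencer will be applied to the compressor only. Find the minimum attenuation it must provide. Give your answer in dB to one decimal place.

Everything except the compressor sums to 10^(87.4/10) = 5.495e+08 in linear terms, 87.40 dB(A).
To meet 93.4 dB(A) overall, the treated compressor may contribute at most 10^(93.4/10) − 5.495e+08 = 1.638e+09, i.e. 92.14 dB(A).
Required insertion loss = 97.7 − 92.14 = 5.56 dB.

5.6 dB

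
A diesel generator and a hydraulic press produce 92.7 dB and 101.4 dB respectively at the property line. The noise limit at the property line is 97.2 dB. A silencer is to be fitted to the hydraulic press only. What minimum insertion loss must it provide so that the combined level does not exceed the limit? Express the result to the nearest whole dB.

Everything except the hydraulic press sums to 10^(92.7/10) = 1.862e+09 in linear terms, 92.70 dB.
To meet 97.2 dB overall, the treated hydraulic press may contribute at most 10^(97.2/10) − 1.862e+09 = 3.386e+09, i.e. 95.30 dB.
Required insertion loss = 101.4 − 95.30 = 6.10 dB.

6 dB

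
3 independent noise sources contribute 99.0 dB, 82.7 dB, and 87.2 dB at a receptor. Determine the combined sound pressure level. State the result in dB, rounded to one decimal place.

Incoherent sources combine by intensity addition: L_total = 10·log₁₀(Σ 10^(L_i/10)).
Σ 10^(L/10) = 10^(99.0/10) + 10^(82.7/10) + 10^(87.2/10) = 8.654e+09.
L_total = 10·log₁₀(8.654e+09) = 99.37 dB.

99.4 dB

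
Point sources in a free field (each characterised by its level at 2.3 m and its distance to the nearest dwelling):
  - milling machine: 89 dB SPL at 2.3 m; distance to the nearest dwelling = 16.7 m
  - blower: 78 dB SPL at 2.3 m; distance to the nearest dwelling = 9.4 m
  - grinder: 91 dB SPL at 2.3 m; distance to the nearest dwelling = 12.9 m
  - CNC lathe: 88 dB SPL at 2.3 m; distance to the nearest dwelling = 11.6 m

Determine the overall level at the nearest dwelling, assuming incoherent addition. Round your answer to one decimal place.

79.2 dB SPL

Propagate each source to the receiver with L = L_ref − 20·log₁₀(r/r_ref), then add intensities.
milling machine: 89 − 20·log₁₀(16.7/2.3) = 89 − 17.22 = 71.78 dB SPL.
blower: 78 − 20·log₁₀(9.4/2.3) = 78 − 12.23 = 65.77 dB SPL.
grinder: 91 − 20·log₁₀(12.9/2.3) = 91 − 14.98 = 76.02 dB SPL.
CNC lathe: 88 − 20·log₁₀(11.6/2.3) = 88 − 14.05 = 73.95 dB SPL.
Σ 10^(L/10) = 8.367e+07 → L_total = 10·log₁₀(8.367e+07) = 79.23 dB SPL.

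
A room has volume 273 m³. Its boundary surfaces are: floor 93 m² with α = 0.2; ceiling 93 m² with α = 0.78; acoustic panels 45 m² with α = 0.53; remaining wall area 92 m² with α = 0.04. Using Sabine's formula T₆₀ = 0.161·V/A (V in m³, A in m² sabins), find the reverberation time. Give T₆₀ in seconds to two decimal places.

0.37 s

Summing Sᵢαᵢ: 93·0.2 + 93·0.78 + 45·0.53 + 92·0.04 = 118.67 m².
T₆₀ = 0.161·V/A = 0.161·273/118.67 = 0.370 s.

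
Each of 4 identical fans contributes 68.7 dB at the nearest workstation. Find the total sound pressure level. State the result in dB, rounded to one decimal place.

74.7 dB

N identical incoherent sources raise the level by 10·log₁₀ N.
L_total = 68.7 + 10·log₁₀(4) = 68.7 + 6.021 = 74.72 dB.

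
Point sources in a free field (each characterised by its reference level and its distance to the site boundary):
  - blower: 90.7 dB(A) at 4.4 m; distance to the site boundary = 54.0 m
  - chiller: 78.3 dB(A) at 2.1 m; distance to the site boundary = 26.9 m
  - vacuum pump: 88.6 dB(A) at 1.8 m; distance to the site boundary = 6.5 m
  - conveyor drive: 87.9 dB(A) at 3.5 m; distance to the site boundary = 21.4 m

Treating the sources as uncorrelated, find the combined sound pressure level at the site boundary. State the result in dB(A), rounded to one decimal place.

Apply inverse-square spreading to bring every level to the receiver, then sum 10^(L/10).
blower: 90.7 − 20·log₁₀(54.0/4.4) = 90.7 − 21.78 = 68.92 dB(A).
chiller: 78.3 − 20·log₁₀(26.9/2.1) = 78.3 − 22.15 = 56.15 dB(A).
vacuum pump: 88.6 − 20·log₁₀(6.5/1.8) = 88.6 − 11.15 = 77.45 dB(A).
conveyor drive: 87.9 − 20·log₁₀(21.4/3.5) = 87.9 − 15.73 = 72.17 dB(A).
Σ 10^(L/10) = 8.026e+07 → L_total = 10·log₁₀(8.026e+07) = 79.05 dB(A).

79.0 dB(A)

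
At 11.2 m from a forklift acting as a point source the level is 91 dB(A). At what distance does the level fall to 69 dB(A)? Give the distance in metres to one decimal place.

The 22.0 dB drop corresponds to a distance ratio of 10^(22.0/20) for a point source.
r₂ = 11.2·10^((91−69)/20) = 11.2·10^(22.0/20) = 141.00 m.

141.0 m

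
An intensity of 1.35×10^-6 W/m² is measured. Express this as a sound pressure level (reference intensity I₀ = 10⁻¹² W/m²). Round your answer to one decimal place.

61.3 dB

L = 10·log₁₀(I/I₀) = 10·log₁₀(1.35×10^-6/10⁻¹²) = 10·log₁₀(1.35×10^6).
L = 10·(0.1303 + 6) = 61.30 dB.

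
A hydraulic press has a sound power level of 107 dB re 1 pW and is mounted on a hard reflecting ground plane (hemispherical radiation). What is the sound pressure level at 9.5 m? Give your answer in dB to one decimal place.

Free-field hemispherical radiation: L_p = L_w − 10·log₁₀(2π·r²), r = 9.5 m.
2π·r² = 567.1 m², 10·log₁₀ of that is 27.536 dB.
L_p = 107 − 27.536 = 79.46 dB.

79.5 dB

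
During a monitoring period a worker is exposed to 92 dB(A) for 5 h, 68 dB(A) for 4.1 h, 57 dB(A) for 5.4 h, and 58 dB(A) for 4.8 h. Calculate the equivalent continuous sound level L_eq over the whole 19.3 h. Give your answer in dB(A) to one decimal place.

86.2 dB(A)

The energy average is taken in the linear domain: L_eq = 10·log₁₀[(Σ tᵢ·10^(Lᵢ/10))/T], T = 19.3 h.
Σ tᵢ·10^(Lᵢ/10) = 5·10^(92/10) + 4.1·10^(68/10) + 5.4·10^(57/10) + 4.8·10^(58/10) = 7.956e+09.
L_eq = 10·log₁₀(7.956e+09/19.3) = 86.15 dB(A).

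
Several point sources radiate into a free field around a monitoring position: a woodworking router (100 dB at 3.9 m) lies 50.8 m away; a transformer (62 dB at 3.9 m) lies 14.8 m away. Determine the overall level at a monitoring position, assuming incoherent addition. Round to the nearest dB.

78 dB

First find each source's level at the receiver (point-source: −20·log₁₀(r/r_ref)), then combine on an intensity basis.
woodworking router: 100 − 20·log₁₀(50.8/3.9) = 100 − 22.30 = 77.70 dB.
transformer: 62 − 20·log₁₀(14.8/3.9) = 62 − 11.58 = 50.42 dB.
Σ 10^(L/10) = 5.905e+07 → L_total = 10·log₁₀(5.905e+07) = 77.71 dB.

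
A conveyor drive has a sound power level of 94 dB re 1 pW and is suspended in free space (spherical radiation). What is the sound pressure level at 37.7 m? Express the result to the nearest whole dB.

L_p = L_w − 10·log₁₀(4π·r²) with r = 37.7 m.
4π·r² = 1.786e+04 m², 10·log₁₀ of that is 42.519 dB.
L_p = 94 − 42.519 = 51.48 dB.

51 dB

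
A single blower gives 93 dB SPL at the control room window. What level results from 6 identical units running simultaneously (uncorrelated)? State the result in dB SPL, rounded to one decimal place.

100.8 dB SPL

N identical incoherent sources raise the level by 10·log₁₀ N.
L_total = 93 + 10·log₁₀(6) = 93 + 7.782 = 100.78 dB SPL.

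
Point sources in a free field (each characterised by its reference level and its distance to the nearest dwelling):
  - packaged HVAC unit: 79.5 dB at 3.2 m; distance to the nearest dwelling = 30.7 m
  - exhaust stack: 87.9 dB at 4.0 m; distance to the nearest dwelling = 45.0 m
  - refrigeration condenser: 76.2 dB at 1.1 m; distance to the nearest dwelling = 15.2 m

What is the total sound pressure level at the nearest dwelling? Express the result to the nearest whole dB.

68 dB

Apply inverse-square spreading to bring every level to the receiver, then sum 10^(L/10).
packaged HVAC unit: 79.5 − 20·log₁₀(30.7/3.2) = 79.5 − 19.64 = 59.86 dB.
exhaust stack: 87.9 − 20·log₁₀(45.0/4.0) = 87.9 − 21.02 = 66.88 dB.
refrigeration condenser: 76.2 − 20·log₁₀(15.2/1.1) = 76.2 − 22.81 = 53.39 dB.
Σ 10^(L/10) = 6.059e+06 → L_total = 10·log₁₀(6.059e+06) = 67.82 dB.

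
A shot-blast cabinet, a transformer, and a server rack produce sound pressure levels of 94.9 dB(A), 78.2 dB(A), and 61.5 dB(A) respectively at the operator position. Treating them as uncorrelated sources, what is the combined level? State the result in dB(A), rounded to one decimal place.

95.0 dB(A)

For uncorrelated sources the intensities add, so convert each level to linear form, sum, and take 10·log₁₀ of the total.
Σ 10^(L/10) = 10^(94.9/10) + 10^(78.2/10) + 10^(61.5/10) = 3.158e+09.
L_total = 10·log₁₀(3.158e+09) = 94.99 dB(A).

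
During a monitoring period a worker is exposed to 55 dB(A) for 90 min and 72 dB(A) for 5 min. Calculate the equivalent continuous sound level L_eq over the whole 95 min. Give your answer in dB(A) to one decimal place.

Weight each interval's intensity by its duration and average over T = 95 min:
Σ tᵢ·10^(Lᵢ/10) = 90·10^(55/10) + 5·10^(72/10) = 1.077e+08.
L_eq = 10·log₁₀(1.077e+08/95) = 60.55 dB(A).

60.5 dB(A)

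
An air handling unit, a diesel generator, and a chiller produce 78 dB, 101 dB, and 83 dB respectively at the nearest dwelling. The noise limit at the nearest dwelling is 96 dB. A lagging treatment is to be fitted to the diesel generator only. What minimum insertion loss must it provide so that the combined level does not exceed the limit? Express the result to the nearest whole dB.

5 dB

Everything except the diesel generator sums to 10^(78/10) + 10^(83/10) = 2.626e+08 in linear terms, 84.19 dB.
The limit corresponds to 10^(96/10) = 3.981e+09; subtracting the fixed part leaves 3.718e+09 for the diesel generator, i.e. 95.70 dB.
So the diesel generator must be reduced from 101 to 95.70 dB: IL = 5.30 dB.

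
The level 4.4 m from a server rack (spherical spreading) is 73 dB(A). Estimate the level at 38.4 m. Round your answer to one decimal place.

For a point source, L₂ = L₁ − 20·log₁₀(r₂/r₁).
L₂ = 73 − 20·log₁₀(38.4/4.4) = 73 − 18.818 = 54.18 dB(A).

54.2 dB(A)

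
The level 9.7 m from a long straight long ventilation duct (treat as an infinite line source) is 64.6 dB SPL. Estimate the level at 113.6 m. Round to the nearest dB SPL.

54 dB SPL

For a line source, L₂ = L₁ − 10·log₁₀(r₂/r₁).
L₂ = 64.6 − 10·log₁₀(113.6/9.7) = 64.6 − 10.686 = 53.91 dB SPL.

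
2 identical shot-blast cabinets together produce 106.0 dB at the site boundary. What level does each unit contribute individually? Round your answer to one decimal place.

Dividing the total intensity by 2 lowers the level by 10·log₁₀ 2 = 3.010 dB: L₁ = 106.0 − 3.010.

103.0 dB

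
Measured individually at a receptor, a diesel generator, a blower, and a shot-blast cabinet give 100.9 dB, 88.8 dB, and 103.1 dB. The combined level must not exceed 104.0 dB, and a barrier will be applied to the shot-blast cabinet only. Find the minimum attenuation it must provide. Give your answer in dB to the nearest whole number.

Everything except the shot-blast cabinet sums to 10^(100.9/10) + 10^(88.8/10) = 1.306e+10 in linear terms, 101.16 dB.
To meet 104.0 dB overall, the treated shot-blast cabinet may contribute at most 10^(104.0/10) − 1.306e+10 = 1.206e+10, i.e. 100.81 dB.
Required insertion loss = 103.1 − 100.81 = 2.29 dB.

2 dB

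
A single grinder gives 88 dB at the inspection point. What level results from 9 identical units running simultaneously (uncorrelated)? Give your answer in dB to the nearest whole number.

98 dB

L_total = L₁ + 10·log₁₀ N for N identical incoherent sources.
L_total = 88 + 10·log₁₀(9) = 88 + 9.542 = 97.54 dB.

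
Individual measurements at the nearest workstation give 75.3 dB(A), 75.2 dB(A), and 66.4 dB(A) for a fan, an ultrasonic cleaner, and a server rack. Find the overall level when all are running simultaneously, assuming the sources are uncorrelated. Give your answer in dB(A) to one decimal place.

78.5 dB(A)

For uncorrelated sources the intensities add, so convert each level to linear form, sum, and take 10·log₁₀ of the total.
Σ 10^(L/10) = 10^(75.3/10) + 10^(75.2/10) + 10^(66.4/10) = 7.136e+07.
L_total = 10·log₁₀(7.136e+07) = 78.53 dB(A).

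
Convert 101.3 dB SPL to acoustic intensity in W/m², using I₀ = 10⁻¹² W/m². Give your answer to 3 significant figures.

0.0135 W/m²

I = I₀·10^(L/10) = 10⁻¹² × 10^(101.3/10) = 10^(-1.870).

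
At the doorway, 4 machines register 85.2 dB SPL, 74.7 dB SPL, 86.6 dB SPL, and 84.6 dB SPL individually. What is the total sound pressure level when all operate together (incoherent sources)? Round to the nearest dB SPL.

Incoherent sources combine by intensity addition: L_total = 10·log₁₀(Σ 10^(L_i/10)).
Σ 10^(L/10) = 10^(85.2/10) + 10^(74.7/10) + 10^(86.6/10) + 10^(84.6/10) = 1.106e+09.
L_total = 10·log₁₀(1.106e+09) = 90.44 dB SPL.

90 dB SPL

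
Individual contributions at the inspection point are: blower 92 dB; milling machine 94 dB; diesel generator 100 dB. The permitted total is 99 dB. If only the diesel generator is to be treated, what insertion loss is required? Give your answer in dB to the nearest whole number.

4 dB

Fixed contribution from the other sources: Σ 10^(L/10) = 10^(92/10) + 10^(94/10) = 4.097e+09 (96.12 dB).
The limit corresponds to 10^(99/10) = 7.943e+09; subtracting the fixed part leaves 3.847e+09 for the diesel generator, i.e. 95.85 dB.
So the diesel generator must be reduced from 100 to 95.85 dB: IL = 4.15 dB.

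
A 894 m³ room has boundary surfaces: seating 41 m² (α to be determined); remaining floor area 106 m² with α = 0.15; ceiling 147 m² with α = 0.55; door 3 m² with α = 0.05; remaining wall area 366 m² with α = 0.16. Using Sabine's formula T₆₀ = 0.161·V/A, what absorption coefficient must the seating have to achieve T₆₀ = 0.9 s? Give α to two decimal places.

0.11

A = 0.161·V/T₆₀ = 0.161·894/0.9 = 159.93 m² sabins.
Absorption from the other surfaces = 106·0.15 + 147·0.55 + 3·0.05 + 366·0.16 = 155.46 m², so the seating must supply 4.47 m² over 41 m².
α = 4.47/41 = 0.109.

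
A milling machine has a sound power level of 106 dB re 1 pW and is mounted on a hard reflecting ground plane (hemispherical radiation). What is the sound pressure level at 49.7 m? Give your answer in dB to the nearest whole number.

64 dB

The power spreads over a hemisphere of area 2π·r², so L_p = L_w − 10·log₁₀(2π·r²).
2π·r² = 1.552e+04 m², 10·log₁₀ of that is 41.909 dB.
L_p = 106 − 41.909 = 64.09 dB.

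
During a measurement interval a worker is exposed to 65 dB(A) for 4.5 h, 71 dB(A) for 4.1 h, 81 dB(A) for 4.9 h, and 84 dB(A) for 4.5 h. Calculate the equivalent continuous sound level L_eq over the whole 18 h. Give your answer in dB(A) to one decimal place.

80.0 dB(A)

The energy average is taken in the linear domain: L_eq = 10·log₁₀[(Σ tᵢ·10^(Lᵢ/10))/T], T = 18 h.
Σ tᵢ·10^(Lᵢ/10) = 4.5·10^(65/10) + 4.1·10^(71/10) + 4.9·10^(81/10) + 4.5·10^(84/10) = 1.813e+09.
L_eq = 10·log₁₀(1.813e+09/18) = 80.03 dB(A).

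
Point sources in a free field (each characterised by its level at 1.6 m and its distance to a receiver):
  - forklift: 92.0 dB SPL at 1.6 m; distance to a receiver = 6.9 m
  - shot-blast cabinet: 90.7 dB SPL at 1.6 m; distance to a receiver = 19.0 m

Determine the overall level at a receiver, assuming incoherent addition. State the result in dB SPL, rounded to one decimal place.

79.7 dB SPL

Apply inverse-square spreading to bring every level to the receiver, then sum 10^(L/10).
forklift: 92.0 − 20·log₁₀(6.9/1.6) = 92.0 − 12.69 = 79.31 dB SPL.
shot-blast cabinet: 90.7 − 20·log₁₀(19.0/1.6) = 90.7 − 21.49 = 69.21 dB SPL.
Σ 10^(L/10) = 9.355e+07 → L_total = 10·log₁₀(9.355e+07) = 79.71 dB SPL.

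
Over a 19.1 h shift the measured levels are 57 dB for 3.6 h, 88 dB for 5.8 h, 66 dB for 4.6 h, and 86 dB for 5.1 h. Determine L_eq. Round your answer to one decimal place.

84.8 dB

The energy average is taken in the linear domain: L_eq = 10·log₁₀[(Σ tᵢ·10^(Lᵢ/10))/T], T = 19.1 h.
Σ tᵢ·10^(Lᵢ/10) = 3.6·10^(57/10) + 5.8·10^(88/10) + 4.6·10^(66/10) + 5.1·10^(86/10) = 5.710e+09.
L_eq = 10·log₁₀(5.710e+09/19.1) = 84.76 dB.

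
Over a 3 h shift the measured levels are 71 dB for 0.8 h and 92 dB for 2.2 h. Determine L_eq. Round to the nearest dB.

91 dB

L_eq = 10·log₁₀[(1/T)·Σ tᵢ·10^(Lᵢ/10)] with T = 3 h.
Σ tᵢ·10^(Lᵢ/10) = 0.8·10^(71/10) + 2.2·10^(92/10) = 3.497e+09.
L_eq = 10·log₁₀(3.497e+09/3) = 90.67 dB.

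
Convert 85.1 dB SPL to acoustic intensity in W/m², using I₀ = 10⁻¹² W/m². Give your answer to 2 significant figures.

I = I₀·10^(L/10) = 10⁻¹² × 10^(85.1/10) = 10^(-3.490).

0.00032 W/m²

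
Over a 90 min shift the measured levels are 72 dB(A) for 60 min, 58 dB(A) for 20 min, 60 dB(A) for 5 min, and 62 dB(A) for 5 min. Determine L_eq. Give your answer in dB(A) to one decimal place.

The energy average is taken in the linear domain: L_eq = 10·log₁₀[(Σ tᵢ·10^(Lᵢ/10))/T], T = 90 min.
Σ tᵢ·10^(Lᵢ/10) = 60·10^(72/10) + 20·10^(58/10) + 5·10^(60/10) + 5·10^(62/10) = 9.765e+08.
L_eq = 10·log₁₀(9.765e+08/90) = 70.35 dB(A).

70.4 dB(A)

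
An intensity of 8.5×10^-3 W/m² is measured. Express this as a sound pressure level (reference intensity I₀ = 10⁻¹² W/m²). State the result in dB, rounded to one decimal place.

I/I₀ = 8.5×10^-3/10⁻¹² = 8.5×10^9, and L = 10·log₁₀(I/I₀).
L = 10·(0.9294 + 9) = 99.29 dB.

99.3 dB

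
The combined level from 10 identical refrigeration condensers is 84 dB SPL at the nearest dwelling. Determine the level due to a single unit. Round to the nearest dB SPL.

10 equal contributions raise the level by 10·log₁₀ 10 = 10.000 dB, so each unit alone gives 84 − 10.000.

74 dB SPL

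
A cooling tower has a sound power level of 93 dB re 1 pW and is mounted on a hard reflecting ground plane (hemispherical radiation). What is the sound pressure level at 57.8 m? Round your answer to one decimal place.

49.8 dB

The power spreads over a hemisphere of area 2π·r², so L_p = L_w − 10·log₁₀(2π·r²).
2π·r² = 2.099e+04 m², 10·log₁₀ of that is 43.220 dB.
L_p = 93 − 43.220 = 49.78 dB.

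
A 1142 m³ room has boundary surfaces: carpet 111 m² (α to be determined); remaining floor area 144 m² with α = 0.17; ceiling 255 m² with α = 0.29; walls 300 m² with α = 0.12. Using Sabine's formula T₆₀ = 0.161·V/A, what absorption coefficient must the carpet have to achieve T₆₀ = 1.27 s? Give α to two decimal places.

0.09

Required total absorption A = 0.161·1142/1.27 = 144.77 m².
Absorption from the other surfaces = 144·0.17 + 255·0.29 + 300·0.12 = 134.43 m², so the carpet must supply 10.34 m² over 111 m².
α = 10.34/111 = 0.093.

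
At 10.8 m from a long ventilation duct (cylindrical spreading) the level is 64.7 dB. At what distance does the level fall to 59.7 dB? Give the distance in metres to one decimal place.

The 5.0 dB drop corresponds to a distance ratio of 10^(5.0/10) for a line source.
r₂ = 10.8·10^((64.7−59.7)/10) = 10.8·10^(5.0/10) = 34.15 m.

34.2 m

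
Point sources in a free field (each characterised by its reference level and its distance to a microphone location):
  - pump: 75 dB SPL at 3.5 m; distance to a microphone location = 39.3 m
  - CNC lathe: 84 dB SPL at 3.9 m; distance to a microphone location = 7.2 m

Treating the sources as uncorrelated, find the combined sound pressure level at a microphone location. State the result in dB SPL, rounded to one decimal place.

First find each source's level at the receiver (point-source: −20·log₁₀(r/r_ref)), then combine on an intensity basis.
pump: 75 − 20·log₁₀(39.3/3.5) = 75 − 21.01 = 53.99 dB SPL.
CNC lathe: 84 − 20·log₁₀(7.2/3.9) = 84 − 5.33 = 78.67 dB SPL.
Σ 10^(L/10) = 7.395e+07 → L_total = 10·log₁₀(7.395e+07) = 78.69 dB SPL.

78.7 dB SPL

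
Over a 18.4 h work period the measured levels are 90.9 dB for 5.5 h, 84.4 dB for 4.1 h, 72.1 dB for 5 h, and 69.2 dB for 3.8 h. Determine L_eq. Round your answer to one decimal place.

86.4 dB

Weight each interval's intensity by its duration and average over T = 18.4 h:
Σ tᵢ·10^(Lᵢ/10) = 5.5·10^(90.9/10) + 4.1·10^(84.4/10) + 5·10^(72.1/10) + 3.8·10^(69.2/10) = 8.008e+09.
L_eq = 10·log₁₀(8.008e+09/18.4) = 86.39 dB.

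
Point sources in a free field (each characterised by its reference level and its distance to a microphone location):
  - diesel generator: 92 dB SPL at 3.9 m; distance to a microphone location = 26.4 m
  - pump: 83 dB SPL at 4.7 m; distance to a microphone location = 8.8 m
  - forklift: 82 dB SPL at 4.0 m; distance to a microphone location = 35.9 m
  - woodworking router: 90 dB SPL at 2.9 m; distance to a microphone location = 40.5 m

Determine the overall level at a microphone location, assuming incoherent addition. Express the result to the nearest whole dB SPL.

80 dB SPL

Propagate each source to the receiver with L = L_ref − 20·log₁₀(r/r_ref), then add intensities.
diesel generator: 92 − 20·log₁₀(26.4/3.9) = 92 − 16.61 = 75.39 dB SPL.
pump: 83 − 20·log₁₀(8.8/4.7) = 83 − 5.45 = 77.55 dB SPL.
forklift: 82 − 20·log₁₀(35.9/4.0) = 82 − 19.06 = 62.94 dB SPL.
woodworking router: 90 − 20·log₁₀(40.5/2.9) = 90 − 22.90 = 67.10 dB SPL.
Σ 10^(L/10) = 9.860e+07 → L_total = 10·log₁₀(9.860e+07) = 79.94 dB SPL.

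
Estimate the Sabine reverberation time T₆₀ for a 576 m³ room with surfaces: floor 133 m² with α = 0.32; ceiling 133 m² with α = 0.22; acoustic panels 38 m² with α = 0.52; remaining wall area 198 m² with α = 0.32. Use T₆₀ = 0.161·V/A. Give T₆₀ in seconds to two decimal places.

Summing Sᵢαᵢ: 133·0.32 + 133·0.22 + 38·0.52 + 198·0.32 = 154.94 m².
T₆₀ = 0.161·V/A = 0.161·576/154.94 = 0.599 s.

0.60 s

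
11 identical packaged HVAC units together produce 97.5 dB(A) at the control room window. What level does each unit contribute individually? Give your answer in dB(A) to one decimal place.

11 equal contributions raise the level by 10·log₁₀ 11 = 10.414 dB, so each unit alone gives 97.5 − 10.414.

87.1 dB(A)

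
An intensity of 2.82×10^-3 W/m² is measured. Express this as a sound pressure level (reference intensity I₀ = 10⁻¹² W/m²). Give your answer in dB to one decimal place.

Dividing by I₀ shifts the exponent by 12: I/I₀ = 2.82×10^9.
L = 10·(0.4502 + 9) = 94.50 dB.

94.5 dB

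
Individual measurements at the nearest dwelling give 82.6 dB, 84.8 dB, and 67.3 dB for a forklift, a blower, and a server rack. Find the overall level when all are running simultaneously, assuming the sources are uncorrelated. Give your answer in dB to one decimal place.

Incoherent sources combine by intensity addition: L_total = 10·log₁₀(Σ 10^(L_i/10)).
Σ 10^(L/10) = 10^(82.6/10) + 10^(84.8/10) + 10^(67.3/10) = 4.893e+08.
L_total = 10·log₁₀(4.893e+08) = 86.90 dB.

86.9 dB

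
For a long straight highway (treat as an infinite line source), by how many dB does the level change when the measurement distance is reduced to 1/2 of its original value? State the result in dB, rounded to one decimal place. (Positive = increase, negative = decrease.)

+3.0 dB

With cylindrical spreading the level changes by −10·log₁₀(r₂/r₁).
ΔL = −10·log₁₀(0.5) = +3.01 dB.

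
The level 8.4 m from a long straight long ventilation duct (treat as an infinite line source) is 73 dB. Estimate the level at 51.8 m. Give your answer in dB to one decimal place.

65.1 dB

Line-source attenuation: ΔL = 10·log₁₀(r₂/r₁) = 10·log₁₀(51.8/8.4) = 7.901 dB.
L₂ = 73 − 10·log₁₀(51.8/8.4) = 73 − 7.901 = 65.10 dB.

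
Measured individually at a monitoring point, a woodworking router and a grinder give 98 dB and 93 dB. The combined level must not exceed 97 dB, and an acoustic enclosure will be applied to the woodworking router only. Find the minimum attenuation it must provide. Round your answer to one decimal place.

3.2 dB

Everything except the woodworking router sums to 10^(93/10) = 1.995e+09 in linear terms, 93.00 dB.
The limit corresponds to 10^(97/10) = 5.012e+09; subtracting the fixed part leaves 3.017e+09 for the woodworking router, i.e. 94.80 dB.
So the woodworking router must be reduced from 98 to 94.80 dB: IL = 3.20 dB.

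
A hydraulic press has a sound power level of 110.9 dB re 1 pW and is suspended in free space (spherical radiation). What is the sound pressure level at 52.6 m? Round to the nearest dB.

65 dB

Free-field spherical radiation: L_p = L_w − 10·log₁₀(4π·r²), r = 52.6 m.
4π·r² = 3.477e+04 m², 10·log₁₀ of that is 45.412 dB.
L_p = 110.9 − 45.412 = 65.49 dB.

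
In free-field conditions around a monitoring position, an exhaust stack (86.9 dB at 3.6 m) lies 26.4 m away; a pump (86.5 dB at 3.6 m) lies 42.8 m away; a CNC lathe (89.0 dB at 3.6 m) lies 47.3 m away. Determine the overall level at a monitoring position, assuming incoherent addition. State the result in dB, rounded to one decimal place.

Propagate each source to the receiver with L = L_ref − 20·log₁₀(r/r_ref), then add intensities.
exhaust stack: 86.9 − 20·log₁₀(26.4/3.6) = 86.9 − 17.31 = 69.59 dB.
pump: 86.5 − 20·log₁₀(42.8/3.6) = 86.5 − 21.50 = 65.00 dB.
CNC lathe: 89.0 − 20·log₁₀(47.3/3.6) = 89.0 − 22.37 = 66.63 dB.
Σ 10^(L/10) = 1.687e+07 → L_total = 10·log₁₀(1.687e+07) = 72.27 dB.

72.3 dB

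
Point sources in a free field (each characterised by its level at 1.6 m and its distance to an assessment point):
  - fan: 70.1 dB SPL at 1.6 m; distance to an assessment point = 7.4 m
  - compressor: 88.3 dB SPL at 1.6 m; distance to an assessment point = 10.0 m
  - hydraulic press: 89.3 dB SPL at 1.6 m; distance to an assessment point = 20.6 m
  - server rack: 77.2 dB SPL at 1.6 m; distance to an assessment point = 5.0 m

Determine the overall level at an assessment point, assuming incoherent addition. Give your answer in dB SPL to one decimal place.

74.5 dB SPL

First find each source's level at the receiver (point-source: −20·log₁₀(r/r_ref)), then combine on an intensity basis.
fan: 70.1 − 20·log₁₀(7.4/1.6) = 70.1 − 13.30 = 56.80 dB SPL.
compressor: 88.3 − 20·log₁₀(10.0/1.6) = 88.3 − 15.92 = 72.38 dB SPL.
hydraulic press: 89.3 − 20·log₁₀(20.6/1.6) = 89.3 − 22.19 = 67.11 dB SPL.
server rack: 77.2 − 20·log₁₀(5.0/1.6) = 77.2 − 9.90 = 67.30 dB SPL.
Σ 10^(L/10) = 2.829e+07 → L_total = 10·log₁₀(2.829e+07) = 74.52 dB SPL.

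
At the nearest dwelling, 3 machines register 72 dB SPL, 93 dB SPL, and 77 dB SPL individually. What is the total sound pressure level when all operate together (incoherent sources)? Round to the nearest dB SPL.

93 dB SPL

For uncorrelated sources the intensities add, so convert each level to linear form, sum, and take 10·log₁₀ of the total.
Σ 10^(L/10) = 10^(72/10) + 10^(93/10) + 10^(77/10) = 2.061e+09.
L_total = 10·log₁₀(2.061e+09) = 93.14 dB SPL.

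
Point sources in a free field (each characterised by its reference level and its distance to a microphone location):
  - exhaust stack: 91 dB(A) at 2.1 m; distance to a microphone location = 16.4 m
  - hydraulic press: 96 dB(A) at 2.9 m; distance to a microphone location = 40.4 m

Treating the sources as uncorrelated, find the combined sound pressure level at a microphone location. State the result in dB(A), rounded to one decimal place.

Apply inverse-square spreading to bring every level to the receiver, then sum 10^(L/10).
exhaust stack: 91 − 20·log₁₀(16.4/2.1) = 91 − 17.85 = 73.15 dB(A).
hydraulic press: 96 − 20·log₁₀(40.4/2.9) = 96 − 22.88 = 73.12 dB(A).
Σ 10^(L/10) = 4.116e+07 → L_total = 10·log₁₀(4.116e+07) = 76.14 dB(A).

76.1 dB(A)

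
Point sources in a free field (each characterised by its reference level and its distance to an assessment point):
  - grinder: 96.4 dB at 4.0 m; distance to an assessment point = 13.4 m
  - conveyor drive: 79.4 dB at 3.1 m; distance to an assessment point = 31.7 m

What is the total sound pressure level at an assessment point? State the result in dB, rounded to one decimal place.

85.9 dB

First find each source's level at the receiver (point-source: −20·log₁₀(r/r_ref)), then combine on an intensity basis.
grinder: 96.4 − 20·log₁₀(13.4/4.0) = 96.4 − 10.50 = 85.90 dB.
conveyor drive: 79.4 − 20·log₁₀(31.7/3.1) = 79.4 − 20.19 = 59.21 dB.
Σ 10^(L/10) = 3.898e+08 → L_total = 10·log₁₀(3.898e+08) = 85.91 dB.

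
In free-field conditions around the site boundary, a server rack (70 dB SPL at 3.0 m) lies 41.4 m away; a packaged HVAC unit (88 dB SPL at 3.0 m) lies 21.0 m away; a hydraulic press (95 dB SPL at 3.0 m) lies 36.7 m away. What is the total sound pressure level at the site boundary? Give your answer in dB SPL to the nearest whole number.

Apply inverse-square spreading to bring every level to the receiver, then sum 10^(L/10).
server rack: 70 − 20·log₁₀(41.4/3.0) = 70 − 22.80 = 47.20 dB SPL.
packaged HVAC unit: 88 − 20·log₁₀(21.0/3.0) = 88 − 16.90 = 71.10 dB SPL.
hydraulic press: 95 − 20·log₁₀(36.7/3.0) = 95 − 21.75 = 73.25 dB SPL.
Σ 10^(L/10) = 3.406e+07 → L_total = 10·log₁₀(3.406e+07) = 75.32 dB SPL.

75 dB SPL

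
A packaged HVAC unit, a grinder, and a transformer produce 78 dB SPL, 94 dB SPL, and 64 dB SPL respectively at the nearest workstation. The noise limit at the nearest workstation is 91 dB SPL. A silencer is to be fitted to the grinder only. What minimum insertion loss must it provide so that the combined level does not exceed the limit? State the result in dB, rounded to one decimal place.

Fixed contribution from the other sources: Σ 10^(L/10) = 10^(78/10) + 10^(64/10) = 6.561e+07 (78.17 dB SPL).
The limit corresponds to 10^(91/10) = 1.259e+09; subtracting the fixed part leaves 1.193e+09 for the grinder, i.e. 90.77 dB SPL.
So the grinder must be reduced from 94 to 90.77 dB SPL: IL = 3.23 dB.

3.2 dB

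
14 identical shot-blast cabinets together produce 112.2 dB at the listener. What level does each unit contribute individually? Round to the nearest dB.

14 equal contributions raise the level by 10·log₁₀ 14 = 11.461 dB, so each unit alone gives 112.2 − 11.461.

101 dB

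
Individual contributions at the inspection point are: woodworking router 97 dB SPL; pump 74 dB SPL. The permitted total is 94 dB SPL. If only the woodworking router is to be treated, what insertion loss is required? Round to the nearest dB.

Fixed contribution from the other source: Σ 10^(L/10) = 10^(74/10) = 2.512e+07 (74.00 dB SPL).
The limit corresponds to 10^(94/10) = 2.512e+09; subtracting the fixed part leaves 2.487e+09 for the woodworking router, i.e. 93.96 dB SPL.
Required insertion loss = 97 − 93.96 = 3.04 dB.

3 dB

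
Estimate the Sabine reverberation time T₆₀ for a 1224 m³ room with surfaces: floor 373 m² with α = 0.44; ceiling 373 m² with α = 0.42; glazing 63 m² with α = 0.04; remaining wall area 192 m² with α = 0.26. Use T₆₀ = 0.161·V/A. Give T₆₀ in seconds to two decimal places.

Total absorption A = 373·0.44 + 373·0.42 + 63·0.04 + 192·0.26 = 373.22 m² sabins.
T₆₀ = 0.161·V/A = 0.161·1224/373.22 = 0.528 s.

0.53 s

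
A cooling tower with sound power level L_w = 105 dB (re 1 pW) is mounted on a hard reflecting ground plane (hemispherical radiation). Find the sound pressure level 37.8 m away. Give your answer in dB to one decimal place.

65.5 dB

Free-field hemispherical radiation: L_p = L_w − 10·log₁₀(2π·r²), r = 37.8 m.
2π·r² = 8978 m², 10·log₁₀ of that is 39.532 dB.
L_p = 105 − 39.532 = 65.47 dB.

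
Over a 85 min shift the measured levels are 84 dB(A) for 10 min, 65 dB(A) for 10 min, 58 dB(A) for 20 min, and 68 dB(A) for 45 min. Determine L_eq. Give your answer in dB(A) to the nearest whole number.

75 dB(A)

Weight each interval's intensity by its duration and average over T = 85 min:
Σ tᵢ·10^(Lᵢ/10) = 10·10^(84/10) + 10·10^(65/10) + 20·10^(58/10) + 45·10^(68/10) = 2.840e+09.
L_eq = 10·log₁₀(2.840e+09/85) = 75.24 dB(A).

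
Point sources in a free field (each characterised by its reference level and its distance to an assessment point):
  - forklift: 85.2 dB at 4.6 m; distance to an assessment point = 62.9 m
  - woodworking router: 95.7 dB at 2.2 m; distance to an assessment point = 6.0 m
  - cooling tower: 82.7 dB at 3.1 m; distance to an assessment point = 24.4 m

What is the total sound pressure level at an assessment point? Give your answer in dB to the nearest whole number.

87 dB

First find each source's level at the receiver (point-source: −20·log₁₀(r/r_ref)), then combine on an intensity basis.
forklift: 85.2 − 20·log₁₀(62.9/4.6) = 85.2 − 22.72 = 62.48 dB.
woodworking router: 95.7 − 20·log₁₀(6.0/2.2) = 95.7 − 8.71 = 86.99 dB.
cooling tower: 82.7 − 20·log₁₀(24.4/3.1) = 82.7 − 17.92 = 64.78 dB.
Σ 10^(L/10) = 5.043e+08 → L_total = 10·log₁₀(5.043e+08) = 87.03 dB.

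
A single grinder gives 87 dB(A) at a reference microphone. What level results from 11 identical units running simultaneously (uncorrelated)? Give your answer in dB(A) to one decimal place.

N identical incoherent sources raise the level by 10·log₁₀ N.
L_total = 87 + 10·log₁₀(11) = 87 + 10.414 = 97.41 dB(A).

97.4 dB(A)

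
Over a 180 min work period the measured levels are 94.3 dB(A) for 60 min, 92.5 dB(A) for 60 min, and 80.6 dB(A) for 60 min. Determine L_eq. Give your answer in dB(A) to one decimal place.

91.8 dB(A)

L_eq = 10·log₁₀[(1/T)·Σ tᵢ·10^(Lᵢ/10)] with T = 180 min.
Σ tᵢ·10^(Lᵢ/10) = 60·10^(94.3/10) + 60·10^(92.5/10) + 60·10^(80.6/10) = 2.751e+11.
L_eq = 10·log₁₀(2.751e+11/180) = 91.84 dB(A).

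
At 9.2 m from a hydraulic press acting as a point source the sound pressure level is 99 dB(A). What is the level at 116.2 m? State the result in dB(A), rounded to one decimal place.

For a point source, L₂ = L₁ − 20·log₁₀(r₂/r₁).
L₂ = 99 − 20·log₁₀(116.2/9.2) = 99 − 22.028 = 76.97 dB(A).

77.0 dB(A)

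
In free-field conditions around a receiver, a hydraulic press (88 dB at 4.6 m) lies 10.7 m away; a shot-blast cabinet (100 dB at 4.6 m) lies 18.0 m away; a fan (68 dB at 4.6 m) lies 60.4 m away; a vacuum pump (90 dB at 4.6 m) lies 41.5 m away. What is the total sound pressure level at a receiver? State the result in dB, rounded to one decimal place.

88.9 dB

Apply inverse-square spreading to bring every level to the receiver, then sum 10^(L/10).
hydraulic press: 88 − 20·log₁₀(10.7/4.6) = 88 − 7.33 = 80.67 dB.
shot-blast cabinet: 100 − 20·log₁₀(18.0/4.6) = 100 − 11.85 = 88.15 dB.
fan: 68 − 20·log₁₀(60.4/4.6) = 68 − 22.37 = 45.63 dB.
vacuum pump: 90 − 20·log₁₀(41.5/4.6) = 90 − 19.11 = 70.89 dB.
Σ 10^(L/10) = 7.820e+08 → L_total = 10·log₁₀(7.820e+08) = 88.93 dB.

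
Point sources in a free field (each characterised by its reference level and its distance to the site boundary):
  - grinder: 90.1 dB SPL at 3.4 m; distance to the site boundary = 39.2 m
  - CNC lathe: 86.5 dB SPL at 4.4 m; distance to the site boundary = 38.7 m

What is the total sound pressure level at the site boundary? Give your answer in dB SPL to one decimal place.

71.3 dB SPL

Apply inverse-square spreading to bring every level to the receiver, then sum 10^(L/10).
grinder: 90.1 − 20·log₁₀(39.2/3.4) = 90.1 − 21.24 = 68.86 dB SPL.
CNC lathe: 86.5 − 20·log₁₀(38.7/4.4) = 86.5 − 18.89 = 67.61 dB SPL.
Σ 10^(L/10) = 1.347e+07 → L_total = 10·log₁₀(1.347e+07) = 71.29 dB SPL.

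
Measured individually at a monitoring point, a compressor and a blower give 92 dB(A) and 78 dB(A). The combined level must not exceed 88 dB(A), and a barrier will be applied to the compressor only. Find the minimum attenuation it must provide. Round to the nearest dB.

4 dB

Fixed contribution from the other source: Σ 10^(L/10) = 10^(78/10) = 6.310e+07 (78.00 dB(A)).
The limit corresponds to 10^(88/10) = 6.310e+08; subtracting the fixed part leaves 5.679e+08 for the compressor, i.e. 87.54 dB(A).
So the compressor must be reduced from 92 to 87.54 dB(A): IL = 4.46 dB.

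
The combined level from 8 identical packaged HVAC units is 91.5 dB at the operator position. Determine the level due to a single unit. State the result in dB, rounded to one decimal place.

8 equal contributions raise the level by 10·log₁₀ 8 = 9.031 dB, so each unit alone gives 91.5 − 9.031.

82.5 dB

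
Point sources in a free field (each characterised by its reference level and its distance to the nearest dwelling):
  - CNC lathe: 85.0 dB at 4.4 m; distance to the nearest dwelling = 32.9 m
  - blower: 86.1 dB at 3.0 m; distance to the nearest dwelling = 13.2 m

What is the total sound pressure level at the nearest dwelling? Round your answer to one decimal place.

74.3 dB

Propagate each source to the receiver with L = L_ref − 20·log₁₀(r/r_ref), then add intensities.
CNC lathe: 85.0 − 20·log₁₀(32.9/4.4) = 85.0 − 17.47 = 67.53 dB.
blower: 86.1 − 20·log₁₀(13.2/3.0) = 86.1 − 12.87 = 73.23 dB.
Σ 10^(L/10) = 2.670e+07 → L_total = 10·log₁₀(2.670e+07) = 74.26 dB.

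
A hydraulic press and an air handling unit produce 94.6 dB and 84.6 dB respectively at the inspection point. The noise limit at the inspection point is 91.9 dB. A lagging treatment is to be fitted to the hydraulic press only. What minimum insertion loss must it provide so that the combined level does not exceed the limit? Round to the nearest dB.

The untreated sources together contribute 10^(84.6/10) = 2.884e+08, i.e. 84.60 dB.
The limit corresponds to 10^(91.9/10) = 1.549e+09; subtracting the fixed part leaves 1.260e+09 for the hydraulic press, i.e. 91.01 dB.
Required insertion loss = 94.6 − 91.01 = 3.59 dB.

4 dB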